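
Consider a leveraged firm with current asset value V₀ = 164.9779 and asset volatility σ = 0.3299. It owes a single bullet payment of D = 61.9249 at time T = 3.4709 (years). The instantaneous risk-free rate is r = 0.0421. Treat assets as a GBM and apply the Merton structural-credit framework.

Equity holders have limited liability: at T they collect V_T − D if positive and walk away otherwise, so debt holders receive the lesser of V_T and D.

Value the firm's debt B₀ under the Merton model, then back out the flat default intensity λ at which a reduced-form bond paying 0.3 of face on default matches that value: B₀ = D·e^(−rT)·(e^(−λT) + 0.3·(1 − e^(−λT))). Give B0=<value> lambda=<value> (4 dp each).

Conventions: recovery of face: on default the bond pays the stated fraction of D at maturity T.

Equity is a call on the firm's assets struck at D = 61.9249:
d₁ = [ln(V₀/D) + (r + σ²/2)T] / (σ√T)
   = [ln(164.9779/61.9249) + (0.0421 + 0.5·0.3299²)·3.4709] / (0.3299·√3.4709)
   = [0.979889 + 0.335001] / 0.614615 = 2.139371
d₂ = d₁ − σ√T = 2.139371 − 0.614615 = 1.524756
N(d₁) = 0.983797,  N(d₂) = 0.936340,  e^(−rT) = 0.864050
E₀ = V₀·N(d₁) − D·e^(−rT)·N(d₂)
   = 164.9779·0.983797 − 61.9249·0.864050·0.936340 = 112.204802
B₀ = V₀ − E₀ = 164.9779 − 112.204802 = 52.773098
e^(−λT) = (B₀·e^(rT)/D − 0.3)/(1 − 0.3) = (52.7731·1.157341/61.9249 − 0.3)/0.7 = 0.98042693
λ = −ln(0.98042693)/3.4709 = 0.005695

B0=52.7731 lambda=0.0057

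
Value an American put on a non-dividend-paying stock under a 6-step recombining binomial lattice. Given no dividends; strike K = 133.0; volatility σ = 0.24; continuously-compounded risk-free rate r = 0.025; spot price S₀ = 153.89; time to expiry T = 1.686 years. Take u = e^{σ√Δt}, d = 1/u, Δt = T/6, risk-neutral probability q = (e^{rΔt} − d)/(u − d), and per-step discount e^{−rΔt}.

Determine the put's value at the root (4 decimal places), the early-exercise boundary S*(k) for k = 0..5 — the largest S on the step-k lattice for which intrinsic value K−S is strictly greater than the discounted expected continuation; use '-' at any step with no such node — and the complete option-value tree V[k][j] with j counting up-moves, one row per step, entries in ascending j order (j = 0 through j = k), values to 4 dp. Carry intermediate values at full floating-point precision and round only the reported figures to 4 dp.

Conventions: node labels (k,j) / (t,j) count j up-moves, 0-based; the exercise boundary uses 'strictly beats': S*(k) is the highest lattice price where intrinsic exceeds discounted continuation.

params: Δt=0.28100 u=1.13567 d=0.88054 q=0.49587 e^(-rΔt)=0.99300
t_6 payoffs: 61.2705 40.4872 13.6819 0.0000 0.0000 0.0000 0.0000
t_5: node(5,0) S=81.4610 payoff=51.5390 vs cont=50.6079 → 51.5390 [stop]  node(5,1) S=105.0640 payoff=27.9360 vs cont=27.0049 → 27.9360 [stop]  node(5,2) S=135.5059 payoff=0.0000 vs cont=6.8492 → 6.8492 [wait]  node(5,3) S=174.7682 payoff=0.0000 vs cont=0.0000 → 0.0000 [wait]  node(5,4) S=225.4066 payoff=0.0000 vs cont=0.0000 → 0.0000 [wait]  node(5,5) S=290.7173 payoff=0.0000 vs cont=0.0000 → 0.0000 [wait]  ⇒ S*(5)=105.0640
t_4: node(4,0) S=92.5128 payoff=40.4872 vs cont=39.5561 → 40.4872 [stop]  node(4,1) S=119.3181 payoff=13.6819 vs cont=17.3573 → 17.3573 [wait]  node(4,2) S=153.8900 payoff=0.0000 vs cont=3.4287 → 3.4287 [wait]  node(4,3) S=198.4790 payoff=0.0000 vs cont=0.0000 → 0.0000 [wait]  node(4,4) S=255.9875 payoff=0.0000 vs cont=0.0000 → 0.0000 [wait]  ⇒ S*(4)=92.5128
t_3: node(3,0) S=105.0640 payoff=27.9360 vs cont=28.8147 → 28.8147 [wait]  node(3,1) S=135.5059 payoff=0.0000 vs cont=10.3774 → 10.3774 [wait]  node(3,2) S=174.7682 payoff=0.0000 vs cont=1.7164 → 1.7164 [wait]  node(3,3) S=225.4066 payoff=0.0000 vs cont=0.0000 → 0.0000 [wait]  ⇒ S*(3)=-
t_2: node(2,0) S=119.3181 payoff=13.6819 vs cont=19.5345 → 19.5345 [wait]  node(2,1) S=153.8900 payoff=0.0000 vs cont=6.0401 → 6.0401 [wait]  node(2,2) S=198.4790 payoff=0.0000 vs cont=0.8592 → 0.8592 [wait]  ⇒ S*(2)=-
t_1: node(1,0) S=135.5059 payoff=0.0000 vs cont=12.7531 → 12.7531 [wait]  node(1,1) S=174.7682 payoff=0.0000 vs cont=3.4468 → 3.4468 [wait]  ⇒ S*(1)=-
t_0: node(0,0) S=153.8900 payoff=0.0000 vs cont=8.0814 → 8.0814 [wait]  ⇒ S*(0)=-

price = 8.0814
boundary = - - - - 92.5128 105.0640
tree:
8.0814
12.7531 3.4468
19.5345 6.0401 0.8592
28.8147 10.3774 1.7164 0.0000
40.4872 17.3573 3.4287 0.0000 0.0000
51.5390 27.9360 6.8492 0.0000 0.0000 0.0000
61.2705 40.4872 13.6819 0.0000 0.0000 0.0000 0.0000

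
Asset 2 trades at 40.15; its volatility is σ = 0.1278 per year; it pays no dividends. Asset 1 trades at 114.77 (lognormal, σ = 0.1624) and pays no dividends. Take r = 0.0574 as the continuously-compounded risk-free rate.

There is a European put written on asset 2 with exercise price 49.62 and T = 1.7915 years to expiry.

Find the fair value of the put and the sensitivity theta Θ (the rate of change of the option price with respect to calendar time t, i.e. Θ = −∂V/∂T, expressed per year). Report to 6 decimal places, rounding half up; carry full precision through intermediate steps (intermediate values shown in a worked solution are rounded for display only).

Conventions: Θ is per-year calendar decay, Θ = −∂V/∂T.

σ√T = 0.1278·√1.7915 = 0.171056
d₁ = (ln(S/K) + (r+σ²/2)T) / (σ√T) = (ln(40.15/49.62) + (0.0574+0.1278²/2)·1.7915) / 0.171056 = (-0.211772 + 0.117462) / 0.171056 = -0.551335
d₂ = d₁ − σ√T = -0.551335 − 0.171056 = -0.722391
e^{−rT} = 0.902278
N(−d₁) = 0.709298,  N(−d₂) = 0.764973
Put price V = K·e^{−rT}·N(−d₂) − S·N(−d₁) = 34.248647 − 28.478308 = 5.770338
φ(d₁) = (1/√(2π))·e^{−d₁²/2} = 0.342692
Θ = −S·φ(d₁)·σ/(2√T) + r·K·e^{−rT}·N(−d₂) = −0.656874 + 1.965872 = 1.308999

price = 5.770338
Θ = 1.308999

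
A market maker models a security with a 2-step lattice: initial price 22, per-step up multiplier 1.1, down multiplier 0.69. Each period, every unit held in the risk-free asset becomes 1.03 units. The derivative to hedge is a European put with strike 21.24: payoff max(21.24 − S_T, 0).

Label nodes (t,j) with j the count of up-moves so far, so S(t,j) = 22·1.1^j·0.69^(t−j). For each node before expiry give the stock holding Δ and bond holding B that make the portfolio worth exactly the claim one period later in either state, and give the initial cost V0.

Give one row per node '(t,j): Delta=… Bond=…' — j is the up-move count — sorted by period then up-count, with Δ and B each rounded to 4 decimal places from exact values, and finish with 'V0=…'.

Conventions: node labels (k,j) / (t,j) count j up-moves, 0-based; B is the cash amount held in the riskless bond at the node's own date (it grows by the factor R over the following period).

(0,0): Delta=-0.5198 Bond=12.9434
(1,0): Delta=-1.0000 Bond=20.6214
(1,1): Delta=-0.4578 Bond=11.8309
V0=1.5081

Risk-neutral probability p* = (R−d)/(u−d) = (1.03−0.69)/(1.1−0.69) = 0.8293.
Expiry values: V(2,0)=10.7658, V(2,1)=4.5420, V(2,2)=0.0000
Node (1,0) S=15.1800: V=(p*·4.5420+(1−p*)·10.7658)/1.03=5.4414; Δ=(4.5420−10.7658)/(16.6980−10.4742)=-1.0000; B=V−Δ·S=20.6214
Node (1,1) S=24.2000: V=(p*·0.0000+(1−p*)·4.5420)/1.03=0.7529; Δ=(0.0000−4.5420)/(26.6200−16.6980)=-0.4578; B=V−Δ·S=11.8309
Node (0,0) S=22.0000: V=(p*·0.7529+(1−p*)·5.4414)/1.03=1.5081; Δ=(0.7529−5.4414)/(24.2000−15.1800)=-0.5198; B=V−Δ·S=12.9434
Verification: the root portfolio costs Δ(0,0)·S0 + B(0,0) = 1.5081, matching V0.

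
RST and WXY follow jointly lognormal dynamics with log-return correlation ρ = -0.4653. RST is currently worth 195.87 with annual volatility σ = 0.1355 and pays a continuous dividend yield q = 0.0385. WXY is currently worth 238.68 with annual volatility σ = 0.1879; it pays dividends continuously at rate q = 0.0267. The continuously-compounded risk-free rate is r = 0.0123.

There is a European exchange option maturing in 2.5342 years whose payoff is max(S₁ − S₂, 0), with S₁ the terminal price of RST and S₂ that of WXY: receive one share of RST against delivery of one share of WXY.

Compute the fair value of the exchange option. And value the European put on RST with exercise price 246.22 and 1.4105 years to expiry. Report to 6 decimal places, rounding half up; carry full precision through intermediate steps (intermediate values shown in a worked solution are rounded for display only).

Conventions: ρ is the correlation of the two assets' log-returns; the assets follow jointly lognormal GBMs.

σ_eff = √(σ₁² + σ₂² − 2ρσ₁σ₂) = √(0.1355² + 0.1879² − 2·-0.4653·0.1355·0.1879) = 0.278137
d₁ = (ln(S₁/S₂) + (q₂ − q₁ + σ_eff²/2)T) / (σ_eff√T) = (ln(195.87/238.68) + (0.0267 − 0.0385 + 0.038680)·2.5342) / 0.442771 = -0.292596
d₂ = d₁ − σ_eff√T = -0.292596 − 0.442771 = -0.735367
N(d₁) = 0.384915,  N(d₂) = 0.231058
V = S₁·e^{−q₁T}·N(d₁) − S₂·e^{−q₂T}·N(d₂) = 68.384954 − 51.540813 = 16.844141
[vanilla: RST put K=246.22]
σ√T = 0.1355·√1.4105 = 0.160926
d₁ = (ln(S/K) + (r−q+σ²/2)T) / (σ√T) = (ln(195.87/246.22) + (0.0123−0.0385+0.1355²/2)·1.4105) / 0.160926 = (-0.228774 − 0.024007) / 0.160926 = -1.570790
d₂ = d₁ − σ√T = -1.570790 − 0.160926 = -1.731716
e^{−rT} = 0.982800
e^{−qT} = 0.947144
N(−d₁) = 0.941884,  N(−d₂) = 0.958338
price = K·e^{−rT}·N(−d₂) − S·e^{−qT}·N(−d₁) = 231.903539 − 174.735626 = 57.167913

exchange price = 16.844141
price(RST put K=246.22) = 57.167913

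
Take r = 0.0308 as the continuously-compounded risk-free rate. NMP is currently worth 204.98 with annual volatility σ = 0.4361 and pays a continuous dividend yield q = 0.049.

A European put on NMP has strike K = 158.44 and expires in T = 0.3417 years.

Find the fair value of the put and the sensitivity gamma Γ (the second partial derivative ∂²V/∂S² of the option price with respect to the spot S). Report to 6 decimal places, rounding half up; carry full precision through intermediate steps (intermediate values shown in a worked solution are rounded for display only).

σ√T = 0.4361·√0.3417 = 0.254923
d₁ = (ln(S/K) + (r−q+σ²/2)T) / (σ√T) = (ln(204.98/158.44) + (0.0308−0.049+0.4361²/2)·0.3417) / 0.254923 = (0.257536 + 0.026274) / 0.254923 = 1.113319
d₂ = d₁ − σ√T = 1.113319 − 0.254923 = 0.858396
e^{−rT} = 0.989531
e^{−qT} = 0.983396
N(−d₁) = 0.132786,  N(−d₂) = 0.195337
Put price V = K·e^{−rT}·N(−d₂) − S·e^{−qT}·N(−d₁) = 30.625162 − 26.766490 = 3.858672
φ(d₁) = (1/√(2π))·e^{−d₁²/2} = 0.214665
Γ = e^{−qT}·φ(d₁) / (S·σ·√T) = 0.004040

price = 3.858672
Γ = 0.004040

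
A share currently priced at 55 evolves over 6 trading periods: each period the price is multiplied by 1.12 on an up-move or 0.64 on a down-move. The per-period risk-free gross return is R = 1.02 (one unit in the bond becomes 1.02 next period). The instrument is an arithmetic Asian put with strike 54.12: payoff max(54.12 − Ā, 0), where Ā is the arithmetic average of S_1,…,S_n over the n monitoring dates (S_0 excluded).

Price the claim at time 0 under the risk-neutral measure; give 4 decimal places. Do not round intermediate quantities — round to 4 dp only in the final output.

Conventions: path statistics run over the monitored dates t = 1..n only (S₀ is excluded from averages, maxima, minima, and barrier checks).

No-arbitrage gives p* = (R−d)/(u−d) = 0.7917: enumerate every path, weight its payoff by its p*-probability, and discount by R^6.
Enumerate all 2^6 = 64 price paths (U = up ×1.12, D = down ×0.64); each path with k up-moves has probability p*^k·(1−p*)^(6−k).
DDDDDD: Ā=15.1764, payoff=38.9436, prob=0.000082
UDDDDD: Ā=26.5587, payoff=27.5613, prob=0.000311
DUDDDD: Ā=22.1587, payoff=31.9613, prob=0.000311
UUDDDD: Ā=38.7778, payoff=15.3422, prob=0.001181
DDUDDD: Ā=19.3427, payoff=34.7773, prob=0.000311
UDUDDD: Ā=33.8498, payoff=20.2702, prob=0.001181
DUUDDD: Ā=29.4498, payoff=24.6702, prob=0.001181
UUUDDD: Ā=51.5371, payoff=2.5829, prob=0.004486
DDDUDD: Ā=17.5405, payoff=36.5795, prob=0.000311
UDDUDD: Ā=30.6959, payoff=23.4241, prob=0.001181
DUDUDD: Ā=26.2959, payoff=27.8241, prob=0.001181
UUDUDD: Ā=46.0178, payoff=8.1022, prob=0.004486
DDUUDD: Ā=23.4799, payoff=30.6401, prob=0.001181
UDUUDD: Ā=41.0898, payoff=13.0302, prob=0.004486
DUUUDD: Ā=36.6898, payoff=17.4302, prob=0.004486
UUUUDD: Ā=64.2071, payoff=0.0000, prob=0.017049
DDDDUD: Ā=16.3871, payoff=37.7329, prob=0.000311
UDDDUD: Ā=28.6774, payoff=25.4426, prob=0.001181
DUDDUD: Ā=24.2774, payoff=29.8426, prob=0.001181
UUDDUD: Ā=42.4854, payoff=11.6346, prob=0.004486
DDUDUD: Ā=21.4614, payoff=32.6586, prob=0.001181
UDUDUD: Ā=37.5574, payoff=16.5626, prob=0.004486
DUUDUD: Ā=33.1574, payoff=20.9626, prob=0.004486
UUUDUD: Ā=58.0254, payoff=0.0000, prob=0.017049
DDDUUD: Ā=19.6591, payoff=34.4609, prob=0.001181
UDDUUD: Ā=34.4035, payoff=19.7165, prob=0.004486
DUDUUD: Ā=30.0035, payoff=24.1165, prob=0.004486
UUDUUD: Ā=52.5061, payoff=1.6139, prob=0.017049
DDUUUD: Ā=27.1875, payoff=26.9325, prob=0.004486
UDUUUD: Ā=47.5781, payoff=6.5419, prob=0.017049
DUUUUD: Ā=43.1781, payoff=10.9419, prob=0.017049
UUUUUD: Ā=75.5616, payoff=0.0000, prob=0.064784
DDDDDU: Ā=15.6489, payoff=38.4711, prob=0.000311
UDDDDU: Ā=27.3855, payoff=26.7345, prob=0.001181
DUDDDU: Ā=22.9855, payoff=31.1345, prob=0.001181
UUDDDU: Ā=40.2247, payoff=13.8953, prob=0.004486
DDUDDU: Ā=20.1695, payoff=33.9505, prob=0.001181
UDUDDU: Ā=35.2967, payoff=18.8233, prob=0.004486
DUUDDU: Ā=30.8967, payoff=23.2233, prob=0.004486
UUUDDU: Ā=54.0692, payoff=0.0508, prob=0.017049
DDDUDU: Ā=18.3673, payoff=35.7527, prob=0.001181
UDDUDU: Ā=32.1427, payoff=21.9773, prob=0.004486
DUDUDU: Ā=27.7427, payoff=26.3773, prob=0.004486
UUDUDU: Ā=48.5498, payoff=5.5702, prob=0.017049
DDUUDU: Ā=24.9267, payoff=29.1933, prob=0.004486
UDUUDU: Ā=43.6218, payoff=10.4982, prob=0.017049
DUUUDU: Ā=39.2218, payoff=14.8982, prob=0.017049
UUUUDU: Ā=68.6382, payoff=0.0000, prob=0.064784
DDDDUU: Ā=17.2138, payoff=36.9062, prob=0.001181
UDDDUU: Ā=30.1242, payoff=23.9958, prob=0.004486
DUDDUU: Ā=25.7242, payoff=28.3958, prob=0.004486
UUDDUU: Ā=45.0174, payoff=9.1026, prob=0.017049
DDUDUU: Ā=22.9082, payoff=31.2118, prob=0.004486
UDUDUU: Ā=40.0894, payoff=14.0306, prob=0.017049
DUUDUU: Ā=35.6894, payoff=18.4306, prob=0.017049
UUUDUU: Ā=62.4565, payoff=0.0000, prob=0.064784
DDDUUU: Ā=21.1060, payoff=33.0140, prob=0.004486
UDDUUU: Ā=36.9355, payoff=17.1845, prob=0.017049
DUDUUU: Ā=32.5355, payoff=21.5845, prob=0.017049
UUDUUU: Ā=56.9371, payoff=0.0000, prob=0.064784
DDUUUU: Ā=29.7195, payoff=24.4005, prob=0.017049
UDUUUU: Ā=52.0091, payoff=2.1109, prob=0.064784
DUUUUU: Ā=47.6091, payoff=6.5109, prob=0.064784
UUUUUU: Ā=83.3159, payoff=0.0000, prob=0.246181
Price = Σ prob·payoff / R^6 = 5.617313 / 1.126162 = 4.9880

price = 4.9880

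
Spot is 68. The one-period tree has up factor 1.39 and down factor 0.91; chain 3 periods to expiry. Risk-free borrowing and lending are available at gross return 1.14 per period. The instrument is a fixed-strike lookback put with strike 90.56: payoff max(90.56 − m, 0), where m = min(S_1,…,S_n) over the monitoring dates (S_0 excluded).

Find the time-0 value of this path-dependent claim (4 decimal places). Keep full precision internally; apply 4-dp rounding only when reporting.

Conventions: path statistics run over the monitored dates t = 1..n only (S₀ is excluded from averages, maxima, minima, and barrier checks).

price = 13.0305

No-arbitrage gives p* = (R−d)/(u−d) = 0.4792: enumerate every path, weight its payoff by its p*-probability, and discount by R^3.
Enumerate all 2^3 = 8 price paths (U = up ×1.39, D = down ×0.91); each path with k up-moves has probability p*^k·(1−p*)^(3−k).
DDD: m=51.2428, payoff=39.3172, prob=0.141285
UDD: m=78.2720, payoff=12.2880, prob=0.129982
DUD: m=61.8800, payoff=28.6800, prob=0.129982
UUD: m=94.5200, payoff=0.0000, prob=0.119584
DDU: m=56.3108, payoff=34.2492, prob=0.129982
UDU: m=86.0132, payoff=4.5468, prob=0.119584
DUU: m=61.8800, payoff=28.6800, prob=0.119584
UUU: m=94.5200, payoff=0.0000, prob=0.110017
Price = Σ prob·payoff / R^3 = 19.305215 / 1.481544 = 13.0305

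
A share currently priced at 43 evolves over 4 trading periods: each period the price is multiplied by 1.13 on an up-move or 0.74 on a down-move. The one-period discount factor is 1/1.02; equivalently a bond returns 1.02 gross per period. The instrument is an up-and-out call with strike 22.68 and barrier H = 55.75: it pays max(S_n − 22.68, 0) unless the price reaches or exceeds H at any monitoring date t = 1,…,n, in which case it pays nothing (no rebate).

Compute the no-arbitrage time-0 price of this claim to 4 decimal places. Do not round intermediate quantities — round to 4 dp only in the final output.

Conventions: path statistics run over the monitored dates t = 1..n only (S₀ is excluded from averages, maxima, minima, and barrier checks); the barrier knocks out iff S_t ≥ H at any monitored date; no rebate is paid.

price = 8.4000

Risk-neutral up-probability p* = (R−d)/(u−d) = (1.02−0.74)/(1.13−0.74) = 0.7179; the claim prices as the p*-weighted sum of path payoffs discounted by R^4.
Enumerate all 2^4 = 16 price paths (U = up ×1.13, D = down ×0.74); each path with k up-moves has probability p*^k·(1−p*)^(4−k).
DDDD: M=31.8200, payoff=0.0000, prob=0.006329
UDDD: M=48.5900, payoff=0.0000, prob=0.016109
DUDD: M=35.9566, payoff=0.0000, prob=0.016109
UUDD: M=54.9067, payoff=7.3869, prob=0.041006
DDUD: M=31.8200, payoff=0.0000, prob=0.016109
UDUD: M=48.5900, payoff=7.3869, prob=0.041006
DUUD: M=40.6310, payoff=7.3869, prob=0.041006
UUUD: M=62.0446, payoff=0.0000, prob=0.104378
DDDU: M=31.8200, payoff=0.0000, prob=0.016109
UDDU: M=48.5900, payoff=7.3869, prob=0.041006
DUDU: M=35.9566, payoff=7.3869, prob=0.041006
UUDU: M=54.9067, payoff=23.2330, prob=0.104378
DDUU: M=31.8200, payoff=7.3869, prob=0.041006
UDUU: M=48.5900, payoff=23.2330, prob=0.104378
DUUU: M=45.9130, payoff=23.2330, prob=0.104378
UUUU: M=70.1104, payoff=0.0000, prob=0.265689
Price = Σ prob·payoff / R^4 = 9.092453 / 1.082432 = 8.4000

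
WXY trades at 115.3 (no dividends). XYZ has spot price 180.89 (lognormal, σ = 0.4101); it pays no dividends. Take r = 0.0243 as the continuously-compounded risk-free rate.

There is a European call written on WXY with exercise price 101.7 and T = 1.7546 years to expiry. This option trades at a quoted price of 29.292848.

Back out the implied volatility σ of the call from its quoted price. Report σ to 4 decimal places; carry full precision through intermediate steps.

At σ = 0.3427 the Black–Scholes value reproduces the quote:
σ√T = 0.3427·√1.7546 = 0.453945
d₁ = (ln(S/K) + (r+σ²/2)T) / (σ√T) = (ln(115.3/101.7) + (0.0243+0.3427²/2)·1.7546) / 0.453945 = (0.125510 + 0.145670) / 0.453945 = 0.597385
d₂ = d₁ − σ√T = 0.597385 − 0.453945 = 0.143440
e^{−rT} = 0.958259
N(d₁) = 0.724875,  N(d₂) = 0.557029
V = S·N(d₁) − K·e^{−rT}·N(d₂) = 83.578067 − 54.285220 = 29.292848 (matching the quote); vega is positive throughout, so no other σ reproduces this price

sigma = 0.3427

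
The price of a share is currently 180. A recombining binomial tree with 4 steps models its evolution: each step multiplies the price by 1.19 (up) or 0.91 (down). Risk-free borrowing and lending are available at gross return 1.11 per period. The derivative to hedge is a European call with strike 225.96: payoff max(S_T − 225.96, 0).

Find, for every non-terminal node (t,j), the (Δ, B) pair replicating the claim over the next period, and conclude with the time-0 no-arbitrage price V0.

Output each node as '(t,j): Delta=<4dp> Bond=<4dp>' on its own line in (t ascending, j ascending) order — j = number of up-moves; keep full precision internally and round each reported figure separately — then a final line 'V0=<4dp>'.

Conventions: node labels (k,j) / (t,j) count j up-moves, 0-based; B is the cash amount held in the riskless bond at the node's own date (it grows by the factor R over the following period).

Arbitrage-free pricing uses the up-move probability p* = (R−d)/(u−d) = 0.7143, discounting each step at R = 1.11.
At maturity the claim pays: V(4,0)=0.0000, V(4,1)=0.0000, V(4,2)=0.0000, V(4,3)=50.0690, V(4,4)=135.0011
(3,0): S=135.6428. Δ = (V_up−V_dn)/(S_up−S_dn) = (0.0000−0.0000)/(161.4149−123.4349) = 0.0000. V = [p*·0.0000 + (1−p*)·0.0000]/1.11 = 0.0000. B = V − Δ·S = 0.0000.
(3,1): S=177.3790. Δ = (V_up−V_dn)/(S_up−S_dn) = (0.0000−0.0000)/(211.0810−161.4149) = 0.0000. V = [p*·0.0000 + (1−p*)·0.0000]/1.11 = 0.0000. B = V − Δ·S = 0.0000.
(3,2): S=231.9572. Δ = (V_up−V_dn)/(S_up−S_dn) = (50.0690−0.0000)/(276.0290−211.0810) = 0.7709. V = [p*·50.0690 + (1−p*)·0.0000]/1.11 = 32.2195. B = V − Δ·S = -146.5986.
(3,3): S=303.3286. Δ = (V_up−V_dn)/(S_up−S_dn) = (135.0011−50.0690)/(360.9611−276.0290) = 1.0000. V = [p*·135.0011 + (1−p*)·50.0690]/1.11 = 99.7611. B = V − Δ·S = -203.5676.
(2,0): S=149.0580. Δ = (V_up−V_dn)/(S_up−S_dn) = (0.0000−0.0000)/(177.3790−135.6428) = 0.0000. V = [p*·0.0000 + (1−p*)·0.0000]/1.11 = 0.0000. B = V − Δ·S = 0.0000.
(2,1): S=194.9220. Δ = (V_up−V_dn)/(S_up−S_dn) = (32.2195−0.0000)/(231.9572−177.3790) = 0.5903. V = [p*·32.2195 + (1−p*)·0.0000]/1.11 = 20.7332. B = V − Δ·S = -94.3363.
(2,2): S=254.8980. Δ = (V_up−V_dn)/(S_up−S_dn) = (99.7611−32.2195)/(303.3286−231.9572) = 0.9463. V = [p*·99.7611 + (1−p*)·32.2195]/1.11 = 72.4896. B = V − Δ·S = -168.7304.
(1,0): S=163.8000. Δ = (V_up−V_dn)/(S_up−S_dn) = (20.7332−0.0000)/(194.9220−149.0580) = 0.4521. V = [p*·20.7332 + (1−p*)·0.0000]/1.11 = 13.3419. B = V − Δ·S = -60.7054.
(1,1): S=214.2000. Δ = (V_up−V_dn)/(S_up−S_dn) = (72.4896−20.7332)/(254.8980−194.9220) = 0.8630. V = [p*·72.4896 + (1−p*)·20.7332]/1.11 = 51.9838. B = V − Δ·S = -132.8603.
(0,0): S=180.0000. Δ = (V_up−V_dn)/(S_up−S_dn) = (51.9838−13.3419)/(214.2000−163.8000) = 0.7667. V = [p*·51.9838 + (1−p*)·13.3419]/1.11 = 36.8858. B = V − Δ·S = -101.1213.
Sanity check at the root: Δ(0,0)·S0 + B(0,0) reproduces V0 = 36.8858.

(0,0): Delta=0.7667 Bond=-101.1213
(1,0): Delta=0.4521 Bond=-60.7054
(1,1): Delta=0.8630 Bond=-132.8603
(2,0): Delta=0.0000 Bond=0.0000
(2,1): Delta=0.5903 Bond=-94.3363
(2,2): Delta=0.9463 Bond=-168.7304
(3,0): Delta=0.0000 Bond=0.0000
(3,1): Delta=0.0000 Bond=0.0000
(3,2): Delta=0.7709 Bond=-146.5986
(3,3): Delta=1.0000 Bond=-203.5676
V0=36.8858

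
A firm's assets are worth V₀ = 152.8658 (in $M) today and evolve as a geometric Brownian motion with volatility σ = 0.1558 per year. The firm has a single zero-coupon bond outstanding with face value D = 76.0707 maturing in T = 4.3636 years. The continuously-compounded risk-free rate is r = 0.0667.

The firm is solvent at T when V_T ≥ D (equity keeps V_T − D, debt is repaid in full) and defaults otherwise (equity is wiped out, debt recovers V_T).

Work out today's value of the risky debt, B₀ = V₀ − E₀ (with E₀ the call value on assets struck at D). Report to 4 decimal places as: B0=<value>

Equity is a call on the firm's assets struck at D = 76.0707:
d₁ = [ln(V₀/D) + (r + σ²/2)T] / (σ√T)
   = [ln(152.8658/76.0707) + (0.0667 + 0.5·0.1558²)·4.3636] / (0.1558·√4.3636)
   = [0.697897 + 0.344012] / 0.325454 = 3.201401
d₂ = d₁ − σ√T = 3.201401 − 0.325454 = 2.875947
N(d₁) = 0.999316,  N(d₂) = 0.997986,  e^(−rT) = 0.747477
E₀ = V₀·N(d₁) − D·e^(−rT)·N(d₂)
   = 152.8658·0.999316 − 76.0707·0.747477·0.997986 = 96.014716
B₀ = V₀ − E₀ = 152.8658 − 96.014716 = 56.851084

B0=56.8511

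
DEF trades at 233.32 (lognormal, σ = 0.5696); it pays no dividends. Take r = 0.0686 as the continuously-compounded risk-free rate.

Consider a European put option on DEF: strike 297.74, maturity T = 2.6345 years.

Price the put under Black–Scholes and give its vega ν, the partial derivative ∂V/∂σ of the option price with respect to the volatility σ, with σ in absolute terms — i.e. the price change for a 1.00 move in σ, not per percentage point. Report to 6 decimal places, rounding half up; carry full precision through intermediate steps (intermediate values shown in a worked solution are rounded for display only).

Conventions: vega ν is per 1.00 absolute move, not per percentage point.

price = 93.574139
ν = 139.796698

σ√T = 0.5696·√2.6345 = 0.924526
d₁ = (ln(S/K) + (r+σ²/2)T) / (σ√T) = (ln(233.32/297.74) + (0.0686+0.5696²/2)·2.6345) / 0.924526 = (-0.243810 + 0.608101) / 0.924526 = 0.394030
d₂ = d₁ − σ√T = 0.394030 − 0.924526 = -0.530496
e^{−rT} = 0.834663
N(−d₁) = 0.346779,  N(−d₂) = 0.702116
Put price V = K·e^{−rT}·N(−d₂) − S·N(−d₁) = 174.484709 − 80.910570 = 93.574139
φ(d₁) = (1/√(2π))·e^{−d₁²/2} = 0.369144
ν = S·φ(d₁)·√T = 139.796698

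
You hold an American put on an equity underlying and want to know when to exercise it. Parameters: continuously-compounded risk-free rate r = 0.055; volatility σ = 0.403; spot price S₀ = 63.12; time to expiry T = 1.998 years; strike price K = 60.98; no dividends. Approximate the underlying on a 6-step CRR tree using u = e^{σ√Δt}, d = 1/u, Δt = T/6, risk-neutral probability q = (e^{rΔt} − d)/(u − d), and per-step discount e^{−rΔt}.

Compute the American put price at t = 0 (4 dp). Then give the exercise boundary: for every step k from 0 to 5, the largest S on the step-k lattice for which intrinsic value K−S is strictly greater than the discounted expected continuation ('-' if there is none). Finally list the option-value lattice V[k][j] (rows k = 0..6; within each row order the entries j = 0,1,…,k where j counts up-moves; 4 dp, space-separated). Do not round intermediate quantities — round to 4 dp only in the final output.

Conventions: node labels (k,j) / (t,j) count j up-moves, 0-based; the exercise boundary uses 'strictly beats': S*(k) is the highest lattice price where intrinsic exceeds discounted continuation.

Δt=0.33300, u=1.26182, d=0.79251, q=0.48151, disc=e^(-rΔt)=0.98185
k=6 terminal: V=max(K-S,0) → 45.3420 36.0813 21.3365 0.0000 0.0000 0.0000 0.0000
k=5: j=0 S=19.7323 intr=41.2477 cont=40.1410 V=41.2477[EX]; j=1 S=31.4177 intr=29.5623 cont=28.4557 V=29.5623[EX]; j=2 S=50.0229 intr=10.9571 cont=10.8621 V=10.9571[EX]; j=3 S=79.6461 intr=0.0000 cont=0.0000 V=0.0000[hold]; j=4 S=126.8119 intr=0.0000 cont=0.0000 V=0.0000[hold]; j=5 S=201.9089 intr=0.0000 cont=0.0000 V=0.0000[hold]  S*(5)=50.0229
k=4: j=0 S=24.8987 intr=36.0813 cont=34.9746 V=36.0813[EX]; j=1 S=39.6435 intr=21.3365 cont=20.2299 V=21.3365[EX]; j=2 S=63.1200 intr=0.0000 cont=5.5781 V=5.5781[hold]; j=3 S=100.4991 intr=0.0000 cont=0.0000 V=0.0000[hold]; j=4 S=160.0139 intr=0.0000 cont=0.0000 V=0.0000[hold]  S*(4)=39.6435
k=3: j=0 S=31.4177 intr=29.5623 cont=28.4557 V=29.5623[EX]; j=1 S=50.0229 intr=10.9571 cont=13.4992 V=13.4992[hold]; j=2 S=79.6461 intr=0.0000 cont=2.8397 V=2.8397[hold]; j=3 S=126.8119 intr=0.0000 cont=0.0000 V=0.0000[hold]  S*(3)=31.4177
k=2: j=0 S=39.6435 intr=21.3365 cont=21.4317 V=21.4317[hold]; j=1 S=63.1200 intr=0.0000 cont=8.2148 V=8.2148[hold]; j=2 S=100.4991 intr=0.0000 cont=1.4456 V=1.4456[hold]  S*(2)=-
k=1: j=0 S=50.0229 intr=10.9571 cont=14.7942 V=14.7942[hold]; j=1 S=79.6461 intr=0.0000 cont=4.8655 V=4.8655[hold]  S*(1)=-
k=0: j=0 S=63.1200 intr=0.0000 cont=9.8317 V=9.8317[hold]  S*(0)=-

price = 9.8317
boundary = - - - 31.4177 39.6435 50.0229
tree:
9.8317
14.7942 4.8655
21.4317 8.2148 1.4456
29.5623 13.4992 2.8397 0.0000
36.0813 21.3365 5.5781 0.0000 0.0000
41.2477 29.5623 10.9571 0.0000 0.0000 0.0000
45.3420 36.0813 21.3365 0.0000 0.0000 0.0000 0.0000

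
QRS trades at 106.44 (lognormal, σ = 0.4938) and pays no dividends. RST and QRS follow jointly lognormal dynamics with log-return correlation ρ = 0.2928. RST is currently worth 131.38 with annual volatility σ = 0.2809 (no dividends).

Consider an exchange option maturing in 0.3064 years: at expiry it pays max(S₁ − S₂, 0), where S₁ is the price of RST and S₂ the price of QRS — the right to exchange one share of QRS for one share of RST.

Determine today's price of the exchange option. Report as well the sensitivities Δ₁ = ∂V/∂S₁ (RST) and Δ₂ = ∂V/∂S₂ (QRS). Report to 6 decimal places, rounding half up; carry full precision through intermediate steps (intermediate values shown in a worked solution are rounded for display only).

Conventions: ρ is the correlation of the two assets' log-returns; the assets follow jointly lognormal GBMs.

σ_eff = √(σ₁² + σ₂² − 2ρσ₁σ₂) = √(0.2809² + 0.4938² − 2·0.2928·0.2809·0.4938) = 0.491442
d₁ = (ln(S₁/S₂) + (q₂ − q₁ + σ_eff²/2)T) / (σ_eff√T) = (ln(131.38/106.44) + (0.0 − 0.0 + 0.120758)·0.3064) / 0.272030 = 0.909872
d₂ = d₁ − σ_eff√T = 0.909872 − 0.272030 = 0.637842
N(d₁) = 0.818555,  N(d₂) = 0.738212
V = S₁·e^{−q₁T}·N(d₁) − S₂·e^{−q₂T}·N(d₂) = 107.541761 − 78.575260 = 28.966502
Key observation: pricing in QRS-units makes this a unit-strike call on the ratio S₁/S₂ — the risk-free rate cancels and cannot affect the value.
Δ₁ = e^{−q₁T}·N(d₁) = 0.818555;  Δ₂ = −e^{−q₂T}·N(d₂) = -0.738212

exchange price = 28.966502
Δ1 = 0.818555
Δ2 = -0.738212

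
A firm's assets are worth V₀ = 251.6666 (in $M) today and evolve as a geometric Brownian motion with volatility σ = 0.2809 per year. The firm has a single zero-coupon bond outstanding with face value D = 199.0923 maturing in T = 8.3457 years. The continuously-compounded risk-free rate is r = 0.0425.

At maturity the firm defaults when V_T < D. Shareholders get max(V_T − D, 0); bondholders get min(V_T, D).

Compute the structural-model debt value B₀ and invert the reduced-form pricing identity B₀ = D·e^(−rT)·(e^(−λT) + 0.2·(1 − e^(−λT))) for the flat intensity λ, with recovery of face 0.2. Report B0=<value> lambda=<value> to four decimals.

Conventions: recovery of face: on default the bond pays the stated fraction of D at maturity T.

Work the structural quantities from V₀ = 251.6666 against face 199.0923:
d₁ = [ln(V₀/D) + (r + σ²/2)T] / (σ√T)
   = [ln(251.6666/199.0923) + (0.0425 + 0.5·0.2809²)·8.3457] / (0.2809·√8.3457)
   = [0.234337 + 0.683950] / 0.811490 = 1.131606
d₂ = d₁ − σ√T = 1.131606 − 0.811490 = 0.320116
N(d₁) = 0.871100,  N(d₂) = 0.625560,  e^(−rT) = 0.701389
E₀ = V₀·N(d₁) − D·e^(−rT)·N(d₂)
   = 251.6666·0.871100 − 199.0923·0.701389·0.625560 = 131.872834
B₀ = V₀ − E₀ = 251.6666 − 131.872834 = 119.793766
e^(−λT) = (B₀·e^(rT)/D − 0.2)/(1 − 0.2) = (119.7938·1.425742/199.0923 − 0.2)/0.8 = 0.82233573
λ = −ln(0.82233573)/8.3457 = 0.023438

B0=119.7938 lambda=0.0234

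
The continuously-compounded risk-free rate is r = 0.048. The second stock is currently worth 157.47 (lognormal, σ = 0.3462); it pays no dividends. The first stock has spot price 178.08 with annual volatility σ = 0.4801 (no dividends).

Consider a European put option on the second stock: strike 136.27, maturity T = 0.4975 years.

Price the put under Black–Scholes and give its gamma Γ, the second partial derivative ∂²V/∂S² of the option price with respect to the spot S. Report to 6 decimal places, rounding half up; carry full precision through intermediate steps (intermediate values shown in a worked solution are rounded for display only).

σ√T = 0.3462·√0.4975 = 0.244188
d₁ = (ln(S/K) + (r+σ²/2)T) / (σ√T) = (ln(157.47/136.27) + (0.048+0.3462²/2)·0.4975) / 0.244188 = (0.144597 + 0.053694) / 0.244188 = 0.812042
d₂ = d₁ − σ√T = 0.812042 − 0.244188 = 0.567854
e^{−rT} = 0.976403
N(−d₁) = 0.208384,  N(−d₂) = 0.285067
Put price V = K·e^{−rT}·N(−d₂) − S·N(−d₁) = 37.929421 − 32.814200 = 5.115222
φ(d₁) = (1/√(2π))·e^{−d₁²/2} = 0.286893
Γ = φ(d₁) / (S·σ·√T) = 0.007461

price = 5.115222
Γ = 0.007461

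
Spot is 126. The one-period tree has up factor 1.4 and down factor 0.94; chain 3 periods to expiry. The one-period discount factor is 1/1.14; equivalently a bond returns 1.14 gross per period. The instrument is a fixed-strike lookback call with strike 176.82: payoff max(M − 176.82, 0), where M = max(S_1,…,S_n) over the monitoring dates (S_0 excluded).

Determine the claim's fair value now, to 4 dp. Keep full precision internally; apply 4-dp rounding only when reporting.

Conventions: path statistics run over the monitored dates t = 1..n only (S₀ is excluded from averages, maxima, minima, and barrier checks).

price = 22.4090

Under the martingale measure an up-move has probability p* = 0.4348; value the claim as the probability-weighted average of per-path payoffs, discounted 3 periods at R = 1.14.
Enumerate all 2^3 = 8 price paths (U = up ×1.4, D = down ×0.94); each path with k up-moves has probability p*^k·(1−p*)^(3−k).
DDD: M=118.4400, payoff=0.0000, prob=0.180570
UDD: M=176.4000, payoff=0.0000, prob=0.138900
DUD: M=165.8160, payoff=0.0000, prob=0.138900
UUD: M=246.9600, payoff=70.1400, prob=0.106846
DDU: M=155.8670, payoff=0.0000, prob=0.138900
UDU: M=232.1424, payoff=55.3224, prob=0.106846
DUU: M=232.1424, payoff=55.3224, prob=0.106846
UUU: M=345.7440, payoff=168.9240, prob=0.082190
Price = Σ prob·payoff / R^3 = 33.199987 / 1.481544 = 22.4090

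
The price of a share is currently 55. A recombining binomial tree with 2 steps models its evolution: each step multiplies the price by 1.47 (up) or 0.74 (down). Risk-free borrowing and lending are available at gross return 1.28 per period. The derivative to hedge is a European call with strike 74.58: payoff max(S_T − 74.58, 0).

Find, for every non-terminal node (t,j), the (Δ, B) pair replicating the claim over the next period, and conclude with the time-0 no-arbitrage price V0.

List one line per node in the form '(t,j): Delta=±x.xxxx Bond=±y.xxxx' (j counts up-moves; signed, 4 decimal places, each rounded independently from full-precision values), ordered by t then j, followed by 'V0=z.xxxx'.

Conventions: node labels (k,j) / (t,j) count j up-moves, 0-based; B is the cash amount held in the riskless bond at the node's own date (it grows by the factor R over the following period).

Since d<R<u, set p* = (R−d)/(u−d) = 0.7397; price each node as the discounted p*-expectation of its children.
Terminal payoffs: V(2,0)=0.0000, V(2,1)=0.0000, V(2,2)=44.2695
(1,0): S=40.7000. Δ = (V_up−V_dn)/(S_up−S_dn) = (0.0000−0.0000)/(59.8290−30.1180) = 0.0000. V = [p*·0.0000 + (1−p*)·0.0000]/1.28 = 0.0000. B = V − Δ·S = 0.0000.
(1,1): S=80.8500. Δ = (V_up−V_dn)/(S_up−S_dn) = (44.2695−0.0000)/(118.8495−59.8290) = 0.7501. V = [p*·44.2695 + (1−p*)·0.0000]/1.28 = 25.5838. B = V − Δ·S = -35.0593.
(0,0): S=55.0000. Δ = (V_up−V_dn)/(S_up−S_dn) = (25.5838−0.0000)/(80.8500−40.7000) = 0.6372. V = [p*·25.5838 + (1−p*)·0.0000]/1.28 = 14.7852. B = V − Δ·S = -20.2612.
Verification: the root portfolio costs Δ(0,0)·S0 + B(0,0) = 14.7852, matching V0.

(0,0): Delta=0.6372 Bond=-20.2612
(1,0): Delta=0.0000 Bond=0.0000
(1,1): Delta=0.7501 Bond=-35.0593
V0=14.7852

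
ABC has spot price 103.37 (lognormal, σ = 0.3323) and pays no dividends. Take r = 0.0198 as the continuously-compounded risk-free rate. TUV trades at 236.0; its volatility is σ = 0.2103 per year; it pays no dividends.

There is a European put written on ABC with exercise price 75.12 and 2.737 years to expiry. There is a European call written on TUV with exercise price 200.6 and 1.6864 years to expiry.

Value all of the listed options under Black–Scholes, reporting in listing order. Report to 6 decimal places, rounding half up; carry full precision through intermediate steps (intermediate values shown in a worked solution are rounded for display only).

[ABC put K=75.12]
σ√T = 0.3323·√2.737 = 0.549753
d₁ = (ln(S/K) + (r+σ²/2)T) / (σ√T) = (ln(103.37/75.12) + (0.0198+0.3323²/2)·2.737) / 0.549753 = (0.319228 + 0.205307) / 0.549753 = 0.954128
d₂ = d₁ − σ√T = 0.954128 − 0.549753 = 0.404375
e^{−rT} = 0.947250
N(−d₁) = 0.170009,  N(−d₂) = 0.342969
price = K·e^{−rT}·N(−d₂) − S·N(−d₁) = 24.404751 − 17.573878 = 6.830874
[TUV call K=200.6]
σ√T = 0.2103·√1.6864 = 0.273099
d₁ = (ln(S/K) + (r+σ²/2)T) / (σ√T) = (ln(236.0/200.6) + (0.0198+0.2103²/2)·1.6864) / 0.273099 = (0.162519 + 0.070682) / 0.273099 = 0.853908
d₂ = d₁ − σ√T = 0.853908 − 0.273099 = 0.580809
e^{−rT} = 0.967161
N(d₁) = 0.803422,  N(d₂) = 0.719315
price = S·N(d₁) − K·e^{−rT}·N(d₂) = 189.607586 − 139.556132 = 50.051454

price(ABC put K=75.12) = 6.830874
price(TUV call K=200.6) = 50.051454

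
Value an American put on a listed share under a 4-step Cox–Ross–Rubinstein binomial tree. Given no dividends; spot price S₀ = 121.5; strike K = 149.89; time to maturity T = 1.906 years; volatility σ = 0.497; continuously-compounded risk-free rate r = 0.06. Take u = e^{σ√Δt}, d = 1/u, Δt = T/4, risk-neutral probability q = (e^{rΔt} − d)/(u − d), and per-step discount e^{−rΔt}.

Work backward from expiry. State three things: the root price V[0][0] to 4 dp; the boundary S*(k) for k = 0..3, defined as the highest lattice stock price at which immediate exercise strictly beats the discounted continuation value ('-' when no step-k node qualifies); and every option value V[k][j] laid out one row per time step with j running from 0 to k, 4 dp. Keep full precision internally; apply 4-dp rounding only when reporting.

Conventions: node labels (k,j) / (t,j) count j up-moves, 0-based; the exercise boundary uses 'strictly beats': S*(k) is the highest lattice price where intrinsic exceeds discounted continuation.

price = 45.1849
boundary = - - 61.1767 86.2147
tree:
45.1849
64.7272 24.7901
88.7133 40.2836 7.9197
106.4799 63.6753 14.9947 0.0000
119.0868 88.7133 28.3900 0.0000 0.0000

Δt=0.47650, u=1.40927, d=0.70959, q=0.45651, disc=e^(-rΔt)=0.97181
k=4 terminal: V=max(K-S,0) → 119.0868 88.7133 28.3900 0.0000 0.0000
k=3: j=0 S=43.4101 intr=106.4799 cont=102.2552 V=106.4799[EX]; j=1 S=86.2147 intr=63.6753 cont=59.4507 V=63.6753[EX]; j=2 S=171.2267 intr=0.0000 cont=14.9947 V=14.9947[hold]; j=3 S=340.0649 intr=0.0000 cont=0.0000 V=0.0000[hold]  S*(3)=86.2147
k=2: j=0 S=61.1767 intr=88.7133 cont=84.4886 V=88.7133[EX]; j=1 S=121.5000 intr=28.3900 cont=40.2836 V=40.2836[hold]; j=2 S=241.3052 intr=0.0000 cont=7.9197 V=7.9197[hold]  S*(2)=61.1767
k=1: j=0 S=86.2147 intr=63.6753 cont=64.7272 V=64.7272[hold]; j=1 S=171.2267 intr=0.0000 cont=24.7901 V=24.7901[hold]  S*(1)=-
k=0: j=0 S=121.5000 intr=28.3900 cont=45.1849 V=45.1849[hold]  S*(0)=-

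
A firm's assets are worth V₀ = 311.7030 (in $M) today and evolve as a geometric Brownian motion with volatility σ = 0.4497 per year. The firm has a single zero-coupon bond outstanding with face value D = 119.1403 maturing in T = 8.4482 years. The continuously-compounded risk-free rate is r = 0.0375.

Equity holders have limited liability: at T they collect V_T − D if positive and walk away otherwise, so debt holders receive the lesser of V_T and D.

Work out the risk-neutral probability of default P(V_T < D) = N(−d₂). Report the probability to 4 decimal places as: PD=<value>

PD=0.3727

With assets at 311.7030 and a single debt payment of 119.1403 at 8.4482 years:
d₁ = [ln(V₀/D) + (r + σ²/2)T] / (σ√T)
   = [ln(311.7030/119.1403) + (0.0375 + 0.5·0.4497²)·8.4482] / (0.4497·√8.4482)
   = [0.961749 + 1.171048] / 1.307088 = 1.631716
d₂ = d₁ − σ√T = 1.631716 − 1.307088 = 0.324627
risk-neutral PD = N(−d₂) = N(-0.324627) = 0.372732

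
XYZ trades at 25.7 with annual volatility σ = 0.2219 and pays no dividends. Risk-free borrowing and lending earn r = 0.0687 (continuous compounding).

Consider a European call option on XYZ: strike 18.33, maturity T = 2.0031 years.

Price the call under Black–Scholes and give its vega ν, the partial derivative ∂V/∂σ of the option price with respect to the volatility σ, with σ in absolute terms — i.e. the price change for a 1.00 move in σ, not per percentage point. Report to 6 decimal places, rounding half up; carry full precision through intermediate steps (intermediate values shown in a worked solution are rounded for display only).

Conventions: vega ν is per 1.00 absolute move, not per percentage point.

σ√T = 0.2219·√2.0031 = 0.314057
d₁ = (ln(S/K) + (r+σ²/2)T) / (σ√T) = (ln(25.7/18.33) + (0.0687+0.2219²/2)·2.0031) / 0.314057 = (0.337952 + 0.186929) / 0.314057 = 1.671291
d₂ = d₁ − σ√T = 1.671291 − 0.314057 = 1.357234
e^{−rT} = 0.871436
N(d₁) = 0.952668,  N(d₂) = 0.912647
Call price V = S·N(d₁) − K·e^{−rT}·N(d₂) = 24.483565 − 14.578087 = 9.905478
φ(d₁) = (1/√(2π))·e^{−d₁²/2} = 0.098712
ν = S·φ(d₁)·√T = 3.590507

price = 9.905478
ν = 3.590507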